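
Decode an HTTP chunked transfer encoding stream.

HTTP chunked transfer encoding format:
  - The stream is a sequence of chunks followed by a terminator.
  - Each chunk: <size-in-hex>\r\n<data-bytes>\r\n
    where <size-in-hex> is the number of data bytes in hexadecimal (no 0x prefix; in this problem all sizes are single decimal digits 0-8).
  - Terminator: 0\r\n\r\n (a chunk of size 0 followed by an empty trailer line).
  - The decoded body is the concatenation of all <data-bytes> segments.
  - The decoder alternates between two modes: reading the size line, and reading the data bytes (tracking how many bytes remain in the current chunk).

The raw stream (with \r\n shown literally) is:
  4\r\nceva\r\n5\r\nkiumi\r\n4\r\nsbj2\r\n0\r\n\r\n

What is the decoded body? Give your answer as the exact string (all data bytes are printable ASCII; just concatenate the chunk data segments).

Answer: cevakiumisbj2

Derivation:
Chunk 1: stream[0..1]='4' size=0x4=4, data at stream[3..7]='ceva' -> body[0..4], body so far='ceva'
Chunk 2: stream[9..10]='5' size=0x5=5, data at stream[12..17]='kiumi' -> body[4..9], body so far='cevakiumi'
Chunk 3: stream[19..20]='4' size=0x4=4, data at stream[22..26]='sbj2' -> body[9..13], body so far='cevakiumisbj2'
Chunk 4: stream[28..29]='0' size=0 (terminator). Final body='cevakiumisbj2' (13 bytes)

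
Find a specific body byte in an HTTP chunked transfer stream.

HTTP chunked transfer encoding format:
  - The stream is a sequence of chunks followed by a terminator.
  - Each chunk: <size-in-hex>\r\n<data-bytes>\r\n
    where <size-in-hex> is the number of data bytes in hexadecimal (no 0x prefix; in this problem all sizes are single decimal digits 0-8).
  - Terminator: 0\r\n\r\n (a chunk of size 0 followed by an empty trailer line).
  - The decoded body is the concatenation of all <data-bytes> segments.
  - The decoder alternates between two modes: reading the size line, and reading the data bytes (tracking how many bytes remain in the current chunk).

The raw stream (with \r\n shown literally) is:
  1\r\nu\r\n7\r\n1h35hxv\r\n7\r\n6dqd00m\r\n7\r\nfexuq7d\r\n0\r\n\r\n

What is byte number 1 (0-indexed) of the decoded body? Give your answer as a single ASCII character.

Chunk 1: stream[0..1]='1' size=0x1=1, data at stream[3..4]='u' -> body[0..1], body so far='u'
Chunk 2: stream[6..7]='7' size=0x7=7, data at stream[9..16]='1h35hxv' -> body[1..8], body so far='u1h35hxv'
Chunk 3: stream[18..19]='7' size=0x7=7, data at stream[21..28]='6dqd00m' -> body[8..15], body so far='u1h35hxv6dqd00m'
Chunk 4: stream[30..31]='7' size=0x7=7, data at stream[33..40]='fexuq7d' -> body[15..22], body so far='u1h35hxv6dqd00mfexuq7d'
Chunk 5: stream[42..43]='0' size=0 (terminator). Final body='u1h35hxv6dqd00mfexuq7d' (22 bytes)
Body byte 1 = '1'

Answer: 1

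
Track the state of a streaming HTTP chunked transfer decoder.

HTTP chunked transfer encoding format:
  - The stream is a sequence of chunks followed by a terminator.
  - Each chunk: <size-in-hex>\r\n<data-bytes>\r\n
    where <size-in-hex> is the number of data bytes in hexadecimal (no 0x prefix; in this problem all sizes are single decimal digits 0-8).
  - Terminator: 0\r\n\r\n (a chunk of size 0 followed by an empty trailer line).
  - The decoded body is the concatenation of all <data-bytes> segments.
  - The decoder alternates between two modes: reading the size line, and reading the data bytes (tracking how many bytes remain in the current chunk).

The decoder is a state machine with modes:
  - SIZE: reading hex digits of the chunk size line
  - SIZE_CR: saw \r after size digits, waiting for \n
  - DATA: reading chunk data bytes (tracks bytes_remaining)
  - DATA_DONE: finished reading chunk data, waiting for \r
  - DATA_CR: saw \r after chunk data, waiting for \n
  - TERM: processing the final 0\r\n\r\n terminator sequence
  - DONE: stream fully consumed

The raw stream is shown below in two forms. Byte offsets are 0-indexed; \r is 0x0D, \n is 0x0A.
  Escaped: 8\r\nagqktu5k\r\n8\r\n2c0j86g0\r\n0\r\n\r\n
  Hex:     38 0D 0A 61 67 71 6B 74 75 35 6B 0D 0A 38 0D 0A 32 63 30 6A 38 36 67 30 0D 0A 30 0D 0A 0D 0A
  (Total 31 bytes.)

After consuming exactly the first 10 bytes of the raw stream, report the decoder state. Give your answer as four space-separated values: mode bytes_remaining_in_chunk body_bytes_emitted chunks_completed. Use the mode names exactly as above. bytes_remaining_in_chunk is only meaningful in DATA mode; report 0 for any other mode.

Answer: DATA 1 7 0

Derivation:
Byte 0 = '8': mode=SIZE remaining=0 emitted=0 chunks_done=0
Byte 1 = 0x0D: mode=SIZE_CR remaining=0 emitted=0 chunks_done=0
Byte 2 = 0x0A: mode=DATA remaining=8 emitted=0 chunks_done=0
Byte 3 = 'a': mode=DATA remaining=7 emitted=1 chunks_done=0
Byte 4 = 'g': mode=DATA remaining=6 emitted=2 chunks_done=0
Byte 5 = 'q': mode=DATA remaining=5 emitted=3 chunks_done=0
Byte 6 = 'k': mode=DATA remaining=4 emitted=4 chunks_done=0
Byte 7 = 't': mode=DATA remaining=3 emitted=5 chunks_done=0
Byte 8 = 'u': mode=DATA remaining=2 emitted=6 chunks_done=0
Byte 9 = '5': mode=DATA remaining=1 emitted=7 chunks_done=0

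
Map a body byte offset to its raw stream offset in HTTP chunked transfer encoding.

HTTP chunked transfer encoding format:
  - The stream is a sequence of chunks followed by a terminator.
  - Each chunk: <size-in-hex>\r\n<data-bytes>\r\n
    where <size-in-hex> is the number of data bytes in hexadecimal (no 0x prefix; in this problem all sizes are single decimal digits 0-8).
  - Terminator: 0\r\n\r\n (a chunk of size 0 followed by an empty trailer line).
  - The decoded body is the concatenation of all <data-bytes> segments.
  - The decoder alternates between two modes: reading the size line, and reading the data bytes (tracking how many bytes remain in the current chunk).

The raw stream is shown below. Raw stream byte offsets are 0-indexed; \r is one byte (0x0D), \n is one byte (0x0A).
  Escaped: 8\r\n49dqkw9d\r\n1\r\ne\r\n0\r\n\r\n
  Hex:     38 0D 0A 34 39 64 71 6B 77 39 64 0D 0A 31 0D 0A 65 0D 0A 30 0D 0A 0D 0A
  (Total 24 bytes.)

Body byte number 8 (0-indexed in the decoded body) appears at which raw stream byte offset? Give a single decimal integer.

Chunk 1: stream[0..1]='8' size=0x8=8, data at stream[3..11]='49dqkw9d' -> body[0..8], body so far='49dqkw9d'
Chunk 2: stream[13..14]='1' size=0x1=1, data at stream[16..17]='e' -> body[8..9], body so far='49dqkw9de'
Chunk 3: stream[19..20]='0' size=0 (terminator). Final body='49dqkw9de' (9 bytes)
Body byte 8 at stream offset 16

Answer: 16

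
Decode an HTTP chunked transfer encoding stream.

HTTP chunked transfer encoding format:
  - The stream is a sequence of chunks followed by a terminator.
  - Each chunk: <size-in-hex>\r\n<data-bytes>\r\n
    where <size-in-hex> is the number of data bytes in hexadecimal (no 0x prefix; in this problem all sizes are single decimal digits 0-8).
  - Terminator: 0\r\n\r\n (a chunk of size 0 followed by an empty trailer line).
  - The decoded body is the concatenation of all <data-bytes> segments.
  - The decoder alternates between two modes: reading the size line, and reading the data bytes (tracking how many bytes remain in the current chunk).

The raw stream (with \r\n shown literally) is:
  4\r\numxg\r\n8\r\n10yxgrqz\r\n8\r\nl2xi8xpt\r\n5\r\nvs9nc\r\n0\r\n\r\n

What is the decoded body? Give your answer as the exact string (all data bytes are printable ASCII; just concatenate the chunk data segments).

Chunk 1: stream[0..1]='4' size=0x4=4, data at stream[3..7]='umxg' -> body[0..4], body so far='umxg'
Chunk 2: stream[9..10]='8' size=0x8=8, data at stream[12..20]='10yxgrqz' -> body[4..12], body so far='umxg10yxgrqz'
Chunk 3: stream[22..23]='8' size=0x8=8, data at stream[25..33]='l2xi8xpt' -> body[12..20], body so far='umxg10yxgrqzl2xi8xpt'
Chunk 4: stream[35..36]='5' size=0x5=5, data at stream[38..43]='vs9nc' -> body[20..25], body so far='umxg10yxgrqzl2xi8xptvs9nc'
Chunk 5: stream[45..46]='0' size=0 (terminator). Final body='umxg10yxgrqzl2xi8xptvs9nc' (25 bytes)

Answer: umxg10yxgrqzl2xi8xptvs9nc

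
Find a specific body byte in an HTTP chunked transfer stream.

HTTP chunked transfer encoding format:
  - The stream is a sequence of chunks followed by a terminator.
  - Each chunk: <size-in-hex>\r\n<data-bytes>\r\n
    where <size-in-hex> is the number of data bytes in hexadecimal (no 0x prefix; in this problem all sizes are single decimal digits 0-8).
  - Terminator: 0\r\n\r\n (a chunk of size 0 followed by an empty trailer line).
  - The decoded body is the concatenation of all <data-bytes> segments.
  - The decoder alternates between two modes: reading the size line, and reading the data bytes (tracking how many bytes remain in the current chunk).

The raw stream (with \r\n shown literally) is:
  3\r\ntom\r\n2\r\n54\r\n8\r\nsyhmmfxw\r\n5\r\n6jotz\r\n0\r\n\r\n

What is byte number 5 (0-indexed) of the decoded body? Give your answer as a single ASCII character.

Chunk 1: stream[0..1]='3' size=0x3=3, data at stream[3..6]='tom' -> body[0..3], body so far='tom'
Chunk 2: stream[8..9]='2' size=0x2=2, data at stream[11..13]='54' -> body[3..5], body so far='tom54'
Chunk 3: stream[15..16]='8' size=0x8=8, data at stream[18..26]='syhmmfxw' -> body[5..13], body so far='tom54syhmmfxw'
Chunk 4: stream[28..29]='5' size=0x5=5, data at stream[31..36]='6jotz' -> body[13..18], body so far='tom54syhmmfxw6jotz'
Chunk 5: stream[38..39]='0' size=0 (terminator). Final body='tom54syhmmfxw6jotz' (18 bytes)
Body byte 5 = 's'

Answer: s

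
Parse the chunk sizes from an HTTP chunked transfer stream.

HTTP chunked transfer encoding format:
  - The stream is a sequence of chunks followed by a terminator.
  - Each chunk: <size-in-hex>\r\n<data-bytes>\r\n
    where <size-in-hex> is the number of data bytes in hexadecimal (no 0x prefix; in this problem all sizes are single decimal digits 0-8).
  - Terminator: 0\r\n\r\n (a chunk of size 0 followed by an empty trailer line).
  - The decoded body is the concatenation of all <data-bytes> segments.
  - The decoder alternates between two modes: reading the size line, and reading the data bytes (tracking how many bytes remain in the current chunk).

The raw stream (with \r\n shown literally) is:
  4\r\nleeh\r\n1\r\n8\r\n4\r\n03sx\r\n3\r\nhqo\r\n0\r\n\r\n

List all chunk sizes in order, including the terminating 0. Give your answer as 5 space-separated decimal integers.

Chunk 1: stream[0..1]='4' size=0x4=4, data at stream[3..7]='leeh' -> body[0..4], body so far='leeh'
Chunk 2: stream[9..10]='1' size=0x1=1, data at stream[12..13]='8' -> body[4..5], body so far='leeh8'
Chunk 3: stream[15..16]='4' size=0x4=4, data at stream[18..22]='03sx' -> body[5..9], body so far='leeh803sx'
Chunk 4: stream[24..25]='3' size=0x3=3, data at stream[27..30]='hqo' -> body[9..12], body so far='leeh803sxhqo'
Chunk 5: stream[32..33]='0' size=0 (terminator). Final body='leeh803sxhqo' (12 bytes)

Answer: 4 1 4 3 0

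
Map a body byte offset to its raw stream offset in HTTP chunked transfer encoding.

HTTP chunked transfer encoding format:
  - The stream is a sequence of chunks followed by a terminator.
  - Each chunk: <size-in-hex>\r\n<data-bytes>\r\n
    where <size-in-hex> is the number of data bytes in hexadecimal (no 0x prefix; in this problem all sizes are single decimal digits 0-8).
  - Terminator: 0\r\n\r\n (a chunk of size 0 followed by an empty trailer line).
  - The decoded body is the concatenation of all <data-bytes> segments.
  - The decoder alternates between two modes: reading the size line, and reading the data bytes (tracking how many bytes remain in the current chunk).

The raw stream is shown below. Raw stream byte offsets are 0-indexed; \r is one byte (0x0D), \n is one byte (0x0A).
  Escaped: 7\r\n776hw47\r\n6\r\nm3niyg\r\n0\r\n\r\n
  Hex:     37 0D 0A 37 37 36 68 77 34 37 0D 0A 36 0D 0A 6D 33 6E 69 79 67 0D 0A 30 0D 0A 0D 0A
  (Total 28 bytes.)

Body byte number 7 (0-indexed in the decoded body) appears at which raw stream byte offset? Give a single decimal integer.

Answer: 15

Derivation:
Chunk 1: stream[0..1]='7' size=0x7=7, data at stream[3..10]='776hw47' -> body[0..7], body so far='776hw47'
Chunk 2: stream[12..13]='6' size=0x6=6, data at stream[15..21]='m3niyg' -> body[7..13], body so far='776hw47m3niyg'
Chunk 3: stream[23..24]='0' size=0 (terminator). Final body='776hw47m3niyg' (13 bytes)
Body byte 7 at stream offset 15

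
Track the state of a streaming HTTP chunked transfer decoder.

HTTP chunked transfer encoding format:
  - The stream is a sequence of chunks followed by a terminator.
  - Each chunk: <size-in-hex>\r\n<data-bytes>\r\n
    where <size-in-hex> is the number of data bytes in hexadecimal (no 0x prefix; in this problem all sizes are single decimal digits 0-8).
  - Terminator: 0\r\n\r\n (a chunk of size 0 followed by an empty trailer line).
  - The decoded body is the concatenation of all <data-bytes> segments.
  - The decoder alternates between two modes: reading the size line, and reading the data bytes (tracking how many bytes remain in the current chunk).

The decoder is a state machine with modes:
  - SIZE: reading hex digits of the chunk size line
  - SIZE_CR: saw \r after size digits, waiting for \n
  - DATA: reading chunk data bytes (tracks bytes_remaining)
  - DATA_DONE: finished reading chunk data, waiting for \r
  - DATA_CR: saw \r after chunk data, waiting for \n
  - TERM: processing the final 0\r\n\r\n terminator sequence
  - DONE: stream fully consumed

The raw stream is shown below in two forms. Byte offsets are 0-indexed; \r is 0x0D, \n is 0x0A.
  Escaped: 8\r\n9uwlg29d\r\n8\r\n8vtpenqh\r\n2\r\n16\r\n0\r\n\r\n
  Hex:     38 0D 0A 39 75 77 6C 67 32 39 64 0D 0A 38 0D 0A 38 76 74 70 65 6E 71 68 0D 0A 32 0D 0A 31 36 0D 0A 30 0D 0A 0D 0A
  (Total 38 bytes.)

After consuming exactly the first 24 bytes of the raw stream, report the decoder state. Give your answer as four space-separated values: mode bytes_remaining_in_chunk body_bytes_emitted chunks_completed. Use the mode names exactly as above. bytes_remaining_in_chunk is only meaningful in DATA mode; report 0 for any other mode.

Answer: DATA_DONE 0 16 1

Derivation:
Byte 0 = '8': mode=SIZE remaining=0 emitted=0 chunks_done=0
Byte 1 = 0x0D: mode=SIZE_CR remaining=0 emitted=0 chunks_done=0
Byte 2 = 0x0A: mode=DATA remaining=8 emitted=0 chunks_done=0
Byte 3 = '9': mode=DATA remaining=7 emitted=1 chunks_done=0
Byte 4 = 'u': mode=DATA remaining=6 emitted=2 chunks_done=0
Byte 5 = 'w': mode=DATA remaining=5 emitted=3 chunks_done=0
Byte 6 = 'l': mode=DATA remaining=4 emitted=4 chunks_done=0
Byte 7 = 'g': mode=DATA remaining=3 emitted=5 chunks_done=0
Byte 8 = '2': mode=DATA remaining=2 emitted=6 chunks_done=0
Byte 9 = '9': mode=DATA remaining=1 emitted=7 chunks_done=0
Byte 10 = 'd': mode=DATA_DONE remaining=0 emitted=8 chunks_done=0
Byte 11 = 0x0D: mode=DATA_CR remaining=0 emitted=8 chunks_done=0
Byte 12 = 0x0A: mode=SIZE remaining=0 emitted=8 chunks_done=1
Byte 13 = '8': mode=SIZE remaining=0 emitted=8 chunks_done=1
Byte 14 = 0x0D: mode=SIZE_CR remaining=0 emitted=8 chunks_done=1
Byte 15 = 0x0A: mode=DATA remaining=8 emitted=8 chunks_done=1
Byte 16 = '8': mode=DATA remaining=7 emitted=9 chunks_done=1
Byte 17 = 'v': mode=DATA remaining=6 emitted=10 chunks_done=1
Byte 18 = 't': mode=DATA remaining=5 emitted=11 chunks_done=1
Byte 19 = 'p': mode=DATA remaining=4 emitted=12 chunks_done=1
Byte 20 = 'e': mode=DATA remaining=3 emitted=13 chunks_done=1
Byte 21 = 'n': mode=DATA remaining=2 emitted=14 chunks_done=1
Byte 22 = 'q': mode=DATA remaining=1 emitted=15 chunks_done=1
Byte 23 = 'h': mode=DATA_DONE remaining=0 emitted=16 chunks_done=1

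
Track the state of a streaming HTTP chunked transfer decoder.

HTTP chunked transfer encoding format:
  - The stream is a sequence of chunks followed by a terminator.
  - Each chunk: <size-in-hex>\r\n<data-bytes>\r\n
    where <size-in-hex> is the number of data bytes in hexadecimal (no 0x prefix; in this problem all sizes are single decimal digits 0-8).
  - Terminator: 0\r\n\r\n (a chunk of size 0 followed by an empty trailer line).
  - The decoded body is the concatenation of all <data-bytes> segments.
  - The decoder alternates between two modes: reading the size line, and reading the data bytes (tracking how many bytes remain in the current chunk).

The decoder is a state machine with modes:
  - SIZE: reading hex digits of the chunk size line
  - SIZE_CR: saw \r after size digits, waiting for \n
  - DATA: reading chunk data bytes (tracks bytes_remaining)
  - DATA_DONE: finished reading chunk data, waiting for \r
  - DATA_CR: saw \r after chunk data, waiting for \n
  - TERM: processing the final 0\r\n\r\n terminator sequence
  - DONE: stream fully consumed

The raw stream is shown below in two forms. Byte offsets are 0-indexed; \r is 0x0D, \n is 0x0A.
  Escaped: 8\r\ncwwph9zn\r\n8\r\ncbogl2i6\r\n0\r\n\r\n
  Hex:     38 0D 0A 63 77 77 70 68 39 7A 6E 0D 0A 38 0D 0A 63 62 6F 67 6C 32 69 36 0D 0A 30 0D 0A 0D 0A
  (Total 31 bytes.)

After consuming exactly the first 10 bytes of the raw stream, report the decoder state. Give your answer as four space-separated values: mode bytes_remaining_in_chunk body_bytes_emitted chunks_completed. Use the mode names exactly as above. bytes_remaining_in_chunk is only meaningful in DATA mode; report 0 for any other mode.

Answer: DATA 1 7 0

Derivation:
Byte 0 = '8': mode=SIZE remaining=0 emitted=0 chunks_done=0
Byte 1 = 0x0D: mode=SIZE_CR remaining=0 emitted=0 chunks_done=0
Byte 2 = 0x0A: mode=DATA remaining=8 emitted=0 chunks_done=0
Byte 3 = 'c': mode=DATA remaining=7 emitted=1 chunks_done=0
Byte 4 = 'w': mode=DATA remaining=6 emitted=2 chunks_done=0
Byte 5 = 'w': mode=DATA remaining=5 emitted=3 chunks_done=0
Byte 6 = 'p': mode=DATA remaining=4 emitted=4 chunks_done=0
Byte 7 = 'h': mode=DATA remaining=3 emitted=5 chunks_done=0
Byte 8 = '9': mode=DATA remaining=2 emitted=6 chunks_done=0
Byte 9 = 'z': mode=DATA remaining=1 emitted=7 chunks_done=0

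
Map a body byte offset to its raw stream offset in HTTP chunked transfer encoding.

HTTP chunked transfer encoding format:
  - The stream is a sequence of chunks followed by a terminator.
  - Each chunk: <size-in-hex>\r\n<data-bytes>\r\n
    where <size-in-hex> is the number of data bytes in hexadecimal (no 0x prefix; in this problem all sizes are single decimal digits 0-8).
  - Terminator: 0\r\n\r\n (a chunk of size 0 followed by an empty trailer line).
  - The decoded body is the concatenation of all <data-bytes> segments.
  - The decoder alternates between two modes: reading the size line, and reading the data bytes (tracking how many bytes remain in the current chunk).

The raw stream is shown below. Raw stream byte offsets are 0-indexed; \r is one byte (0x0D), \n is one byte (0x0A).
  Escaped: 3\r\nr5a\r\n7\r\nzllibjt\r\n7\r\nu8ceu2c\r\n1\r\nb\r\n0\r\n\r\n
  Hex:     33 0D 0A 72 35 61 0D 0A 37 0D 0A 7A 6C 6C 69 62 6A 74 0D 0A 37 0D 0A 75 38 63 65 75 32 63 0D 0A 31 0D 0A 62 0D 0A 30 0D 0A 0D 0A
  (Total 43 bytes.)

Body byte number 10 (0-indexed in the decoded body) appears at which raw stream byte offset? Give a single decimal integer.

Chunk 1: stream[0..1]='3' size=0x3=3, data at stream[3..6]='r5a' -> body[0..3], body so far='r5a'
Chunk 2: stream[8..9]='7' size=0x7=7, data at stream[11..18]='zllibjt' -> body[3..10], body so far='r5azllibjt'
Chunk 3: stream[20..21]='7' size=0x7=7, data at stream[23..30]='u8ceu2c' -> body[10..17], body so far='r5azllibjtu8ceu2c'
Chunk 4: stream[32..33]='1' size=0x1=1, data at stream[35..36]='b' -> body[17..18], body so far='r5azllibjtu8ceu2cb'
Chunk 5: stream[38..39]='0' size=0 (terminator). Final body='r5azllibjtu8ceu2cb' (18 bytes)
Body byte 10 at stream offset 23

Answer: 23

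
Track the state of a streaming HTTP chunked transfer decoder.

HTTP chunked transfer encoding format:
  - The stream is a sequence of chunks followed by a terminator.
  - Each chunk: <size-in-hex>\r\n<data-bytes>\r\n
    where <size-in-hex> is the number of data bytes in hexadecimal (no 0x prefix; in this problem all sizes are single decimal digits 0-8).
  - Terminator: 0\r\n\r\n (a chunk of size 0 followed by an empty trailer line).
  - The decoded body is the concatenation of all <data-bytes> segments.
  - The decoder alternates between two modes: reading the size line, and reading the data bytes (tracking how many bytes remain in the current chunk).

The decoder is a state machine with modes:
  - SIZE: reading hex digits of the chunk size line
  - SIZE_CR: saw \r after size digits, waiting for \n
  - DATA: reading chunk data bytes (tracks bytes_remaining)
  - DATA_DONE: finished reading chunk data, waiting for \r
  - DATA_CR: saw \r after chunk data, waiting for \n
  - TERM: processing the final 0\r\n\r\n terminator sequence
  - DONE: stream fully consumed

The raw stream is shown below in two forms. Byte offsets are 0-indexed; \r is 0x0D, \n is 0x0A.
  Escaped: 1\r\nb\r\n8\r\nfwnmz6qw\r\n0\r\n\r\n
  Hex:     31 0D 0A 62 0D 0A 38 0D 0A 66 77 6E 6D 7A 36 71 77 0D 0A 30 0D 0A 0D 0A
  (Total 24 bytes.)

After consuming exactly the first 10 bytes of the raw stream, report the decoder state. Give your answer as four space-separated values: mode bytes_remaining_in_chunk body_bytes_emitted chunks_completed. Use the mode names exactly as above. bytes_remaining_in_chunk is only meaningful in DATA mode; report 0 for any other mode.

Byte 0 = '1': mode=SIZE remaining=0 emitted=0 chunks_done=0
Byte 1 = 0x0D: mode=SIZE_CR remaining=0 emitted=0 chunks_done=0
Byte 2 = 0x0A: mode=DATA remaining=1 emitted=0 chunks_done=0
Byte 3 = 'b': mode=DATA_DONE remaining=0 emitted=1 chunks_done=0
Byte 4 = 0x0D: mode=DATA_CR remaining=0 emitted=1 chunks_done=0
Byte 5 = 0x0A: mode=SIZE remaining=0 emitted=1 chunks_done=1
Byte 6 = '8': mode=SIZE remaining=0 emitted=1 chunks_done=1
Byte 7 = 0x0D: mode=SIZE_CR remaining=0 emitted=1 chunks_done=1
Byte 8 = 0x0A: mode=DATA remaining=8 emitted=1 chunks_done=1
Byte 9 = 'f': mode=DATA remaining=7 emitted=2 chunks_done=1

Answer: DATA 7 2 1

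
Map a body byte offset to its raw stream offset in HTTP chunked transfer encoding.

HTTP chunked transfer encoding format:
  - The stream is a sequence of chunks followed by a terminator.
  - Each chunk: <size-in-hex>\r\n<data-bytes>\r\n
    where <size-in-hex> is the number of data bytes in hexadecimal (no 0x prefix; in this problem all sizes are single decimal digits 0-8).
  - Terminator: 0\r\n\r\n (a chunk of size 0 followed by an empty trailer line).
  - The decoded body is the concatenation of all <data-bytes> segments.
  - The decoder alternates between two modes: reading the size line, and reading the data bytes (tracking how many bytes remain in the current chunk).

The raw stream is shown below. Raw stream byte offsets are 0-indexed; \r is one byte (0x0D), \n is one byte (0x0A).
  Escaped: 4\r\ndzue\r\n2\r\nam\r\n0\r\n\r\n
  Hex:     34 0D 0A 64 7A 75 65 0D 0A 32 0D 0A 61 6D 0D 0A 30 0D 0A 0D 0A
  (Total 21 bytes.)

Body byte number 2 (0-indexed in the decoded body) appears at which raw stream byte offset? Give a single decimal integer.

Chunk 1: stream[0..1]='4' size=0x4=4, data at stream[3..7]='dzue' -> body[0..4], body so far='dzue'
Chunk 2: stream[9..10]='2' size=0x2=2, data at stream[12..14]='am' -> body[4..6], body so far='dzueam'
Chunk 3: stream[16..17]='0' size=0 (terminator). Final body='dzueam' (6 bytes)
Body byte 2 at stream offset 5

Answer: 5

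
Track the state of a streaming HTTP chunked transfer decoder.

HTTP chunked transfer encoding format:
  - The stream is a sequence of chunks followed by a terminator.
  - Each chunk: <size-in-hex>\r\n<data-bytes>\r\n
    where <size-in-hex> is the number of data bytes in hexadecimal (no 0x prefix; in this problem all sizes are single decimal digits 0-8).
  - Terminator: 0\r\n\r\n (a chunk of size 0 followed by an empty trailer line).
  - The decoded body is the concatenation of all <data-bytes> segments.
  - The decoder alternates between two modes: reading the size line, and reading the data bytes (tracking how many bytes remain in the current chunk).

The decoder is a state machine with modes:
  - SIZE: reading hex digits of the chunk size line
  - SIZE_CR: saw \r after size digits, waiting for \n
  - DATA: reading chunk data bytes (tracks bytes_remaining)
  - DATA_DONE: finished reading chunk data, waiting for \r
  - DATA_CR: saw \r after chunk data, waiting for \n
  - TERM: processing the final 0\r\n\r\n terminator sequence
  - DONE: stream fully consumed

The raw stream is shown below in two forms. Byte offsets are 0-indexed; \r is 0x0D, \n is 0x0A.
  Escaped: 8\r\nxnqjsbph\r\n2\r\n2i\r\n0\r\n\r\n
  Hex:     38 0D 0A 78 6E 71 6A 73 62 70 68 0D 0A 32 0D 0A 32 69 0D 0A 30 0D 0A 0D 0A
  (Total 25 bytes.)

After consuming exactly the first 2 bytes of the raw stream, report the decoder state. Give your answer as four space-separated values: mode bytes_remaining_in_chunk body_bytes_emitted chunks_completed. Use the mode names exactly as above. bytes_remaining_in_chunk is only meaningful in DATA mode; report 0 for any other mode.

Answer: SIZE_CR 0 0 0

Derivation:
Byte 0 = '8': mode=SIZE remaining=0 emitted=0 chunks_done=0
Byte 1 = 0x0D: mode=SIZE_CR remaining=0 emitted=0 chunks_done=0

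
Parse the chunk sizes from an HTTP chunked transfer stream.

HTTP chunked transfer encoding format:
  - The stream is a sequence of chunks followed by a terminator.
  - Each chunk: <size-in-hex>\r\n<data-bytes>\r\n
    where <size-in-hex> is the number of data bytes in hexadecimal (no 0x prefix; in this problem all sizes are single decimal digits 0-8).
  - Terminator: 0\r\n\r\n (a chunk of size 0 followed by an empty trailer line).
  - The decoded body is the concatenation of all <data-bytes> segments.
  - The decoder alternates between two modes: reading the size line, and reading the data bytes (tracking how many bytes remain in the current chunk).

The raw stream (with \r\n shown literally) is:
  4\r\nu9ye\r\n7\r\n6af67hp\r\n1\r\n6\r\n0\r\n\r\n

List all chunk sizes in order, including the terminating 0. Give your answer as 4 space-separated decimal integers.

Chunk 1: stream[0..1]='4' size=0x4=4, data at stream[3..7]='u9ye' -> body[0..4], body so far='u9ye'
Chunk 2: stream[9..10]='7' size=0x7=7, data at stream[12..19]='6af67hp' -> body[4..11], body so far='u9ye6af67hp'
Chunk 3: stream[21..22]='1' size=0x1=1, data at stream[24..25]='6' -> body[11..12], body so far='u9ye6af67hp6'
Chunk 4: stream[27..28]='0' size=0 (terminator). Final body='u9ye6af67hp6' (12 bytes)

Answer: 4 7 1 0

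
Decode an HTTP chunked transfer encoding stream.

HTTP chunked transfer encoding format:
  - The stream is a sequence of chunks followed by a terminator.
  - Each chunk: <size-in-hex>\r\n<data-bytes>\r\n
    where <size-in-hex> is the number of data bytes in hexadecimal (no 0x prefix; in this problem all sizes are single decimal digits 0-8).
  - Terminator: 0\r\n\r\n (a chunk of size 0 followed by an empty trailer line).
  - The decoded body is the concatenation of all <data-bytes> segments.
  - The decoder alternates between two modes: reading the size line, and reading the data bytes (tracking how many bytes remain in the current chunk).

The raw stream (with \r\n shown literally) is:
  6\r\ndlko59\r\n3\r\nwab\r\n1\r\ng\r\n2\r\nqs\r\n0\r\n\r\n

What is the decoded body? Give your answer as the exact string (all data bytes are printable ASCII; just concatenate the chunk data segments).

Answer: dlko59wabgqs

Derivation:
Chunk 1: stream[0..1]='6' size=0x6=6, data at stream[3..9]='dlko59' -> body[0..6], body so far='dlko59'
Chunk 2: stream[11..12]='3' size=0x3=3, data at stream[14..17]='wab' -> body[6..9], body so far='dlko59wab'
Chunk 3: stream[19..20]='1' size=0x1=1, data at stream[22..23]='g' -> body[9..10], body so far='dlko59wabg'
Chunk 4: stream[25..26]='2' size=0x2=2, data at stream[28..30]='qs' -> body[10..12], body so far='dlko59wabgqs'
Chunk 5: stream[32..33]='0' size=0 (terminator). Final body='dlko59wabgqs' (12 bytes)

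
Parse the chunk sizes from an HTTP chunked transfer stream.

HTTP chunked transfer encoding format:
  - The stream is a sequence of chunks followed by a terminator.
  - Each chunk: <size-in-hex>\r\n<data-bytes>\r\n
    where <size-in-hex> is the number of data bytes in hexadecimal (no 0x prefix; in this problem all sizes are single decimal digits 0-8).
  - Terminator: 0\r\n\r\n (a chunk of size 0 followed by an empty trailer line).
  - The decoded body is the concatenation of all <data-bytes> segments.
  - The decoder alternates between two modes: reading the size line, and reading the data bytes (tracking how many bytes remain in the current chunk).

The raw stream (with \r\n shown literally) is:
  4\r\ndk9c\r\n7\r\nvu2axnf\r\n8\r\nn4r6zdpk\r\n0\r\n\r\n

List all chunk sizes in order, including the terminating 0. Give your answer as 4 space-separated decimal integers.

Chunk 1: stream[0..1]='4' size=0x4=4, data at stream[3..7]='dk9c' -> body[0..4], body so far='dk9c'
Chunk 2: stream[9..10]='7' size=0x7=7, data at stream[12..19]='vu2axnf' -> body[4..11], body so far='dk9cvu2axnf'
Chunk 3: stream[21..22]='8' size=0x8=8, data at stream[24..32]='n4r6zdpk' -> body[11..19], body so far='dk9cvu2axnfn4r6zdpk'
Chunk 4: stream[34..35]='0' size=0 (terminator). Final body='dk9cvu2axnfn4r6zdpk' (19 bytes)

Answer: 4 7 8 0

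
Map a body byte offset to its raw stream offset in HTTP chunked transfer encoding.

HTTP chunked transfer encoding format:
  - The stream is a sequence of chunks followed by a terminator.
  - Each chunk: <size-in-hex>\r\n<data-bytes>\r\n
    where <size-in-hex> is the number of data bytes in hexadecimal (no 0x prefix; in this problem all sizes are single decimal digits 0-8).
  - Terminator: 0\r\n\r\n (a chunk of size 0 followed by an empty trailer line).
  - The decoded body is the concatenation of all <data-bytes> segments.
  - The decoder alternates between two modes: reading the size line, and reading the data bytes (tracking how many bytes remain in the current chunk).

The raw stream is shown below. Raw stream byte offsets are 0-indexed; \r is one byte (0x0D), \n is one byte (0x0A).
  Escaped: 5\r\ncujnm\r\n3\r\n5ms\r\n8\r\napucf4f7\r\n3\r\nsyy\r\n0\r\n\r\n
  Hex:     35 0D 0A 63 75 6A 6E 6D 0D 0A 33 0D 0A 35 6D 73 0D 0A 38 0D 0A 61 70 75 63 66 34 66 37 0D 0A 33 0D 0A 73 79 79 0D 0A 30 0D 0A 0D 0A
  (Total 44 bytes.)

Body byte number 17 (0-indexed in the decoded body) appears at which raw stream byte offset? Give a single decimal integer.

Chunk 1: stream[0..1]='5' size=0x5=5, data at stream[3..8]='cujnm' -> body[0..5], body so far='cujnm'
Chunk 2: stream[10..11]='3' size=0x3=3, data at stream[13..16]='5ms' -> body[5..8], body so far='cujnm5ms'
Chunk 3: stream[18..19]='8' size=0x8=8, data at stream[21..29]='apucf4f7' -> body[8..16], body so far='cujnm5msapucf4f7'
Chunk 4: stream[31..32]='3' size=0x3=3, data at stream[34..37]='syy' -> body[16..19], body so far='cujnm5msapucf4f7syy'
Chunk 5: stream[39..40]='0' size=0 (terminator). Final body='cujnm5msapucf4f7syy' (19 bytes)
Body byte 17 at stream offset 35

Answer: 35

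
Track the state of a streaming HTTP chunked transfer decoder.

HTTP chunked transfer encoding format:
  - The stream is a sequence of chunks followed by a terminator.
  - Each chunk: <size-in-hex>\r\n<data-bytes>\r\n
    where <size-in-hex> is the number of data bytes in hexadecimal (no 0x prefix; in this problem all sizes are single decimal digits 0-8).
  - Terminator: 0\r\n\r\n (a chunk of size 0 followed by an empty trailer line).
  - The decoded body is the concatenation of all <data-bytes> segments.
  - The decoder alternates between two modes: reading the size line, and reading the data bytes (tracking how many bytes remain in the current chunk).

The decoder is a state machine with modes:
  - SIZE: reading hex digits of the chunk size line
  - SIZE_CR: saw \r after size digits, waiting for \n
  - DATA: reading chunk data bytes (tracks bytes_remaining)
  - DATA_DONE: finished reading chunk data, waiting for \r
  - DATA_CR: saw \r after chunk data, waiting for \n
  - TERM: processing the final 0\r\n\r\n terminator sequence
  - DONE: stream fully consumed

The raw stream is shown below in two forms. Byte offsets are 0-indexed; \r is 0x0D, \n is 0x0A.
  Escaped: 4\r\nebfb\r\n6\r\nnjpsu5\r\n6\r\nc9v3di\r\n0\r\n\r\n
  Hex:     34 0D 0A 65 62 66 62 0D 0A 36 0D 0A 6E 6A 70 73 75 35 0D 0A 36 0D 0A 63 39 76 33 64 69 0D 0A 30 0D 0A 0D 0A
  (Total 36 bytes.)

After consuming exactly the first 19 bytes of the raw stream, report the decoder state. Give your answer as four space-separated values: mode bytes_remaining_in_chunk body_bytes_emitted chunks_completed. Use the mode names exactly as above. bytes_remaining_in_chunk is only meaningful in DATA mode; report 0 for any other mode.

Answer: DATA_CR 0 10 1

Derivation:
Byte 0 = '4': mode=SIZE remaining=0 emitted=0 chunks_done=0
Byte 1 = 0x0D: mode=SIZE_CR remaining=0 emitted=0 chunks_done=0
Byte 2 = 0x0A: mode=DATA remaining=4 emitted=0 chunks_done=0
Byte 3 = 'e': mode=DATA remaining=3 emitted=1 chunks_done=0
Byte 4 = 'b': mode=DATA remaining=2 emitted=2 chunks_done=0
Byte 5 = 'f': mode=DATA remaining=1 emitted=3 chunks_done=0
Byte 6 = 'b': mode=DATA_DONE remaining=0 emitted=4 chunks_done=0
Byte 7 = 0x0D: mode=DATA_CR remaining=0 emitted=4 chunks_done=0
Byte 8 = 0x0A: mode=SIZE remaining=0 emitted=4 chunks_done=1
Byte 9 = '6': mode=SIZE remaining=0 emitted=4 chunks_done=1
Byte 10 = 0x0D: mode=SIZE_CR remaining=0 emitted=4 chunks_done=1
Byte 11 = 0x0A: mode=DATA remaining=6 emitted=4 chunks_done=1
Byte 12 = 'n': mode=DATA remaining=5 emitted=5 chunks_done=1
Byte 13 = 'j': mode=DATA remaining=4 emitted=6 chunks_done=1
Byte 14 = 'p': mode=DATA remaining=3 emitted=7 chunks_done=1
Byte 15 = 's': mode=DATA remaining=2 emitted=8 chunks_done=1
Byte 16 = 'u': mode=DATA remaining=1 emitted=9 chunks_done=1
Byte 17 = '5': mode=DATA_DONE remaining=0 emitted=10 chunks_done=1
Byte 18 = 0x0D: mode=DATA_CR remaining=0 emitted=10 chunks_done=1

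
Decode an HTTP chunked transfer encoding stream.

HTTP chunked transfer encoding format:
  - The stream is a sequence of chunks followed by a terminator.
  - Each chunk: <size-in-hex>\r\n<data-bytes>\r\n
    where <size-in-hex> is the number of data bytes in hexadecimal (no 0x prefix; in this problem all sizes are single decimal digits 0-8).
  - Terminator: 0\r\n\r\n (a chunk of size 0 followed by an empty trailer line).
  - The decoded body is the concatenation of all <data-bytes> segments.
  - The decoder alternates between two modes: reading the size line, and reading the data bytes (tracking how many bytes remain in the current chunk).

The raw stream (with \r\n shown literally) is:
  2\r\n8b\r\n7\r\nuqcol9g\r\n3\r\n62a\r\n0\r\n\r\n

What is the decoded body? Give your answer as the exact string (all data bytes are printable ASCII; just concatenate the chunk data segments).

Chunk 1: stream[0..1]='2' size=0x2=2, data at stream[3..5]='8b' -> body[0..2], body so far='8b'
Chunk 2: stream[7..8]='7' size=0x7=7, data at stream[10..17]='uqcol9g' -> body[2..9], body so far='8buqcol9g'
Chunk 3: stream[19..20]='3' size=0x3=3, data at stream[22..25]='62a' -> body[9..12], body so far='8buqcol9g62a'
Chunk 4: stream[27..28]='0' size=0 (terminator). Final body='8buqcol9g62a' (12 bytes)

Answer: 8buqcol9g62a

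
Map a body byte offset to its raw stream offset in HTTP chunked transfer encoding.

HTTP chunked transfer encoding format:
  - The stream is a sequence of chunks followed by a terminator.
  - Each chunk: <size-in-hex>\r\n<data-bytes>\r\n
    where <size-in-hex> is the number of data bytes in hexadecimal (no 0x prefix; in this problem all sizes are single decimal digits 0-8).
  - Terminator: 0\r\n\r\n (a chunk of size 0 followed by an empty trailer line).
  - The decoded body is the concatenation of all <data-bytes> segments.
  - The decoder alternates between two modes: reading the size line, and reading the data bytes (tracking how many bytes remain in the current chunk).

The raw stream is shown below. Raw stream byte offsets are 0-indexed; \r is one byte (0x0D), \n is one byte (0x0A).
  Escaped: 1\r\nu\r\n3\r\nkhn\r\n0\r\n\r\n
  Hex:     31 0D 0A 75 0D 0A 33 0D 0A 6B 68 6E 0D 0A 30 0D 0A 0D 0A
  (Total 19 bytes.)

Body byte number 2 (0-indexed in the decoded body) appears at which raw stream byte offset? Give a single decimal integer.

Chunk 1: stream[0..1]='1' size=0x1=1, data at stream[3..4]='u' -> body[0..1], body so far='u'
Chunk 2: stream[6..7]='3' size=0x3=3, data at stream[9..12]='khn' -> body[1..4], body so far='ukhn'
Chunk 3: stream[14..15]='0' size=0 (terminator). Final body='ukhn' (4 bytes)
Body byte 2 at stream offset 10

Answer: 10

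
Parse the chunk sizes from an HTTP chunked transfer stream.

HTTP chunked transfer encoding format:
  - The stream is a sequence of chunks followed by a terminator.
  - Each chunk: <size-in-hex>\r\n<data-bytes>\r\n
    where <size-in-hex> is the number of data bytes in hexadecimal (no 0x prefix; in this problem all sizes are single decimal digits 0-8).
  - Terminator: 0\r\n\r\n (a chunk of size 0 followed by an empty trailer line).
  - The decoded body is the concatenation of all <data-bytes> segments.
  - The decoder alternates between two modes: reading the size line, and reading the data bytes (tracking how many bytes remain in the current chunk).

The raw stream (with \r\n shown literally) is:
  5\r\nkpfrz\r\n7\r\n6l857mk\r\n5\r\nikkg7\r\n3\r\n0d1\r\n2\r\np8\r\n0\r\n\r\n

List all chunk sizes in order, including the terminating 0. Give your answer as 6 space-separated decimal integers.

Chunk 1: stream[0..1]='5' size=0x5=5, data at stream[3..8]='kpfrz' -> body[0..5], body so far='kpfrz'
Chunk 2: stream[10..11]='7' size=0x7=7, data at stream[13..20]='6l857mk' -> body[5..12], body so far='kpfrz6l857mk'
Chunk 3: stream[22..23]='5' size=0x5=5, data at stream[25..30]='ikkg7' -> body[12..17], body so far='kpfrz6l857mkikkg7'
Chunk 4: stream[32..33]='3' size=0x3=3, data at stream[35..38]='0d1' -> body[17..20], body so far='kpfrz6l857mkikkg70d1'
Chunk 5: stream[40..41]='2' size=0x2=2, data at stream[43..45]='p8' -> body[20..22], body so far='kpfrz6l857mkikkg70d1p8'
Chunk 6: stream[47..48]='0' size=0 (terminator). Final body='kpfrz6l857mkikkg70d1p8' (22 bytes)

Answer: 5 7 5 3 2 0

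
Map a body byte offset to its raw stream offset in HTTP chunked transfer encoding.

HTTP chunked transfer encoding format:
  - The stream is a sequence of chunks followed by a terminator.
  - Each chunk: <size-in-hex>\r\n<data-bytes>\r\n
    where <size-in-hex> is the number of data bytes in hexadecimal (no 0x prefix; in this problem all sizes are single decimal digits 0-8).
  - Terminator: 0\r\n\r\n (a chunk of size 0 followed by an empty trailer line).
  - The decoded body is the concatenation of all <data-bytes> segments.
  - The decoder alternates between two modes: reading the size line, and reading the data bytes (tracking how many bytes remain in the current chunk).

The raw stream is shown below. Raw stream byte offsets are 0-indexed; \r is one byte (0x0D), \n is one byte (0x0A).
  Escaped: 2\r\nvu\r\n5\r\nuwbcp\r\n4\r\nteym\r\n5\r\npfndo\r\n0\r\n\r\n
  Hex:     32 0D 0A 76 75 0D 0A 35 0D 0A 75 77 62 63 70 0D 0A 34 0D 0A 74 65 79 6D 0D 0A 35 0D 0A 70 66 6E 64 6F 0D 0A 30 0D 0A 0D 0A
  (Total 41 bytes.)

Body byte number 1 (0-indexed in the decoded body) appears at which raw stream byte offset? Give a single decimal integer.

Answer: 4

Derivation:
Chunk 1: stream[0..1]='2' size=0x2=2, data at stream[3..5]='vu' -> body[0..2], body so far='vu'
Chunk 2: stream[7..8]='5' size=0x5=5, data at stream[10..15]='uwbcp' -> body[2..7], body so far='vuuwbcp'
Chunk 3: stream[17..18]='4' size=0x4=4, data at stream[20..24]='teym' -> body[7..11], body so far='vuuwbcpteym'
Chunk 4: stream[26..27]='5' size=0x5=5, data at stream[29..34]='pfndo' -> body[11..16], body so far='vuuwbcpteympfndo'
Chunk 5: stream[36..37]='0' size=0 (terminator). Final body='vuuwbcpteympfndo' (16 bytes)
Body byte 1 at stream offset 4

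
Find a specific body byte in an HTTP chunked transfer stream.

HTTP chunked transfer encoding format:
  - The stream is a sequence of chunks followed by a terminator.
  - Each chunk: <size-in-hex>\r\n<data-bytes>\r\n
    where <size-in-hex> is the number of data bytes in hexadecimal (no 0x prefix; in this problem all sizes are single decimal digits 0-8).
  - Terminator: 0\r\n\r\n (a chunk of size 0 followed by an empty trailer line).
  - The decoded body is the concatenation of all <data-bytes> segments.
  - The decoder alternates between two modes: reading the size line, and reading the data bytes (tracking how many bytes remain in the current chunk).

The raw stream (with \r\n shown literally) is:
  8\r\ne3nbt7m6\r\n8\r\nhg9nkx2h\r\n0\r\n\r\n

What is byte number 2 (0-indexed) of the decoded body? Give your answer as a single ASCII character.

Answer: n

Derivation:
Chunk 1: stream[0..1]='8' size=0x8=8, data at stream[3..11]='e3nbt7m6' -> body[0..8], body so far='e3nbt7m6'
Chunk 2: stream[13..14]='8' size=0x8=8, data at stream[16..24]='hg9nkx2h' -> body[8..16], body so far='e3nbt7m6hg9nkx2h'
Chunk 3: stream[26..27]='0' size=0 (terminator). Final body='e3nbt7m6hg9nkx2h' (16 bytes)
Body byte 2 = 'n'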